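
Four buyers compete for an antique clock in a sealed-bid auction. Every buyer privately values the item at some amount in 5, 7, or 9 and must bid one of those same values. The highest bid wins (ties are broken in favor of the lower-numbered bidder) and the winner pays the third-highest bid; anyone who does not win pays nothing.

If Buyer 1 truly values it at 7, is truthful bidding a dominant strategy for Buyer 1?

Consider the case where Buyer 2 bids 5, Buyer 3 bids 5 and Buyer 4 bids 9.
Truthful bid 7: loses, pays 0, utility 0.
Bid 9 instead: wins, pays 5, utility 7 - 5 = 2.
Since 2 > 0, bidding 9 is strictly better here, so truthful bidding is not dominant.

No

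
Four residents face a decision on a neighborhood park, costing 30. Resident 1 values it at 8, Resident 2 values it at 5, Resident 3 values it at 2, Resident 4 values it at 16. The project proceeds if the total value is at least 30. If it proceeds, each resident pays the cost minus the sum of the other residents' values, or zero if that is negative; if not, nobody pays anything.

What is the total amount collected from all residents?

27

Total value 31 ≥ cost 30, so it is built.
Resident 1: others sum to 23; max(0, 30 - 23) = 7.
Resident 2: others sum to 26; max(0, 30 - 26) = 4.
Resident 3: others sum to 29; max(0, 30 - 29) = 1.
Resident 4: others sum to 15; max(0, 30 - 15) = 15.
Total collected = 7 + 4 + 1 + 15 = 27.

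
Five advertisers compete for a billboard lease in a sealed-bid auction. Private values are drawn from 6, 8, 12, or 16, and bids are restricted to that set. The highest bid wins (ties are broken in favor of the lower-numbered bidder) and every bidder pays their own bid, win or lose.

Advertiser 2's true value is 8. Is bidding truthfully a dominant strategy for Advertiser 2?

No

Consider the case where Advertiser 1 bids 6, Advertiser 3 bids 6, Advertiser 4 bids 6 and Advertiser 5 bids 12.
Truthful bid 8: loses but pays 8, utility -8.
Bid 6 instead: loses but pays 6, utility -6.
Since -6 > -8, bidding 6 is strictly better here, so truthful bidding is not dominant.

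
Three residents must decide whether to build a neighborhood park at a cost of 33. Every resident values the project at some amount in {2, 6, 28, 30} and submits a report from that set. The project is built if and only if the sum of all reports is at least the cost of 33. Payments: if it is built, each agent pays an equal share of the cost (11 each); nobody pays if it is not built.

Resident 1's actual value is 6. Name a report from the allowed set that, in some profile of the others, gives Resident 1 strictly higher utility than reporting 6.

2

Suppose Resident 2 reports 2 and Resident 3 reports 28.
Report 6: project built, pays 11, utility 6 - 11 = -5.
Report 2: project not built, utility 0.
So reporting 2 beats truth here (0 > -5).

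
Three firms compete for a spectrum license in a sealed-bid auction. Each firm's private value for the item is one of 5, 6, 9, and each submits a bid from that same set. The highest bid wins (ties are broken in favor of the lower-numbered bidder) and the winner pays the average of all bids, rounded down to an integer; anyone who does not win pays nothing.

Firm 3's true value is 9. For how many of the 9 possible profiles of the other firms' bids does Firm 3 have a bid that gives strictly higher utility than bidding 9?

1

Others bid (5, 5): truth gives 3; bid 6 gives 4 > 3. Violating.
Others bid (5, 6): truth gives 3; no alternative beats it.
Others bid (5, 9): truth gives 0; no alternative beats it.
(Checking all 9 profiles: 1 has a profitable deviation, 8 do not.)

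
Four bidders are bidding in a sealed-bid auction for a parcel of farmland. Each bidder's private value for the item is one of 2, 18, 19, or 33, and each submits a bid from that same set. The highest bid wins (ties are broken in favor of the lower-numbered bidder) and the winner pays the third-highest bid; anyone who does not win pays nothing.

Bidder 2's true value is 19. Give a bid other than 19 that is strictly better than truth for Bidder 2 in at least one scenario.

Suppose Bidder 1 bids 2, Bidder 3 bids 2 and Bidder 4 bids 33.
Bid 19: loses, pays 0, utility 0.
Bid 33: wins, pays 2, utility 19 - 2 = 17.
So bidding 33 beats truth here (17 > 0).

33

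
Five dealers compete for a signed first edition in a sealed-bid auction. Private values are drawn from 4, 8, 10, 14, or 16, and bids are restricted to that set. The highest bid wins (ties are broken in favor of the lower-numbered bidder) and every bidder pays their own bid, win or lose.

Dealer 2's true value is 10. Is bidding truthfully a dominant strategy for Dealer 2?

No

Consider the case where Dealer 1 bids 4, Dealer 3 bids 4, Dealer 4 bids 4 and Dealer 5 bids 4.
Truthful bid 10: wins, pays 10, utility 10 - 10 = 0.
Bid 8 instead: wins, pays 8, utility 10 - 8 = 2.
Since 2 > 0, bidding 8 is strictly better here, so truthful bidding is not dominant.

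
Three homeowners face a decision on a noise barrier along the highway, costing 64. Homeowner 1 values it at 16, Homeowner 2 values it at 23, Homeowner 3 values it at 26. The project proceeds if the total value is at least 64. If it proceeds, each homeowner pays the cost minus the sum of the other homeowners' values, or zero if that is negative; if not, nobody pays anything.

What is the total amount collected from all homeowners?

62

Total value 65 ≥ cost 64, so it is built.
Homeowner 1: others sum to 49; max(0, 64 - 49) = 15.
Homeowner 2: others sum to 42; max(0, 64 - 42) = 22.
Homeowner 3: others sum to 39; max(0, 64 - 39) = 25.
Total collected = 15 + 22 + 25 = 62.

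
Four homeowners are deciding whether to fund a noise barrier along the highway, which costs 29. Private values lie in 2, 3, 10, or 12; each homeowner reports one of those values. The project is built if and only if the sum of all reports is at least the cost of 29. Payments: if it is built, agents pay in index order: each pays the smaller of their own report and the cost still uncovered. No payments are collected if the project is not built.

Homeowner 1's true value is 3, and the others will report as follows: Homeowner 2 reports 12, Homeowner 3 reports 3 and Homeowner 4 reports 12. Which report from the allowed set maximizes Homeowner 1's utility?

Report 2: project built, pays 2, utility 3 - 2 = 1.
Report 3: project built, pays 3, utility 3 - 3 = 0.
Report 10: project built, pays 10, utility 3 - 10 = -7.
Report 12: project built, pays 12, utility 3 - 12 = -9.
The best choice is 2 with utility 1.

2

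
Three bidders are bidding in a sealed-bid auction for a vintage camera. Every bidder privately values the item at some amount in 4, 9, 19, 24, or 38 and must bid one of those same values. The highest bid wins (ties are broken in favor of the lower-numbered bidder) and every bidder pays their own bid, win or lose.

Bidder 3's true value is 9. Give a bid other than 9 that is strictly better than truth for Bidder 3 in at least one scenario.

4

Suppose Bidder 1 bids 4 and Bidder 2 bids 9.
Bid 9: loses but pays 9, utility -9.
Bid 4: loses but pays 4, utility -4.
So bidding 4 beats truth here (-4 > -9).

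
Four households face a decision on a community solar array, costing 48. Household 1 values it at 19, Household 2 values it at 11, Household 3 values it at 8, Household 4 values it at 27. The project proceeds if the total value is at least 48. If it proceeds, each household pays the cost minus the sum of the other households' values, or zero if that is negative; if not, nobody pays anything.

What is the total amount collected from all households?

12

Total value 65 ≥ cost 48, so it is built.
Household 1: others sum to 46; max(0, 48 - 46) = 2.
Household 2: others sum to 54; max(0, 48 - 54) = 0.
Household 3: others sum to 57; max(0, 48 - 57) = 0.
Household 4: others sum to 38; max(0, 48 - 38) = 10.
Total collected = 2 + 0 + 0 + 10 = 12.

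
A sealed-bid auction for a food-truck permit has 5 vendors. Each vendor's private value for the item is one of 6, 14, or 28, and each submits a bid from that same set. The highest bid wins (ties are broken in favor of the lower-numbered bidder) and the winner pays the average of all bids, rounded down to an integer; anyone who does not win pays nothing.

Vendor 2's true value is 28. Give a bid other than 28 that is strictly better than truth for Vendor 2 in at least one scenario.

Suppose Vendor 1 bids 6, Vendor 3 bids 6, Vendor 4 bids 6 and Vendor 5 bids 6.
Bid 28: wins, pays 10, utility 28 - 10 = 18.
Bid 14: wins, pays 7, utility 28 - 7 = 21.
So bidding 14 beats truth here (21 > 18).

14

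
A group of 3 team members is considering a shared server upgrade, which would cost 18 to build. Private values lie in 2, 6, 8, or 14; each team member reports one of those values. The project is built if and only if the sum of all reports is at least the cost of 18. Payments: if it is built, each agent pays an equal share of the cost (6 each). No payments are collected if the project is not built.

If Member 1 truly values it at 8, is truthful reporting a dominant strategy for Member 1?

Consider the case where Member 2 reports 2 and Member 3 reports 2.
Truthful report 8: project not built, utility 0.
Report 14 instead: project built, pays 6, utility 8 - 6 = 2.
Since 2 > 0, reporting 14 is strictly better here, so truthful reporting is not dominant.

No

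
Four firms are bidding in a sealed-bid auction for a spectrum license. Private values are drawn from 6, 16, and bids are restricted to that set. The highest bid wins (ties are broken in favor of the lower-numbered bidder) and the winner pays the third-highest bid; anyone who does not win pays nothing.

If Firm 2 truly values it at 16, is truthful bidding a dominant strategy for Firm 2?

Check each profile of the others' bids and compare truth against every alternative bid.
Others bid (6, 6, 6): truth gives 10, best alternative gives 0.
Others bid (6, 6, 16): truth gives 10, best alternative gives 0.
Others bid (6, 16, 6): truth gives 10, best alternative gives 0.
Others bid (6, 16, 16): truth gives 0, best alternative gives 0.
Others bid (16, 6, 6): truth gives 0, best alternative gives 0.
Others bid (16, 6, 16): truth gives 0, best alternative gives 0.
(Remaining 2 profiles checked similarly; truth is weakly best in each.)
In every case the truthful bid is at least as good as any alternative, so it is a dominant strategy.

Yes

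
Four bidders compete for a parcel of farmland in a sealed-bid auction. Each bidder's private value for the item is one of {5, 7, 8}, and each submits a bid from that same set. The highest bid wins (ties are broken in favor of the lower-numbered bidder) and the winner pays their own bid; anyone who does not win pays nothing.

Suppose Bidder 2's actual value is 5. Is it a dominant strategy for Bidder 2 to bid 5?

Check each profile of the others' bids and compare truth against every alternative bid.
Others bid (5, 5, 5): truth gives 0, best alternative gives -2.
Others bid (5, 5, 7): truth gives 0, best alternative gives -2.
Others bid (5, 7, 5): truth gives 0, best alternative gives -2.
Others bid (5, 7, 7): truth gives 0, best alternative gives -2.
Others bid (5, 5, 8): truth gives 0, best alternative gives 0.
Others bid (5, 7, 8): truth gives 0, best alternative gives 0.
(Remaining 21 profiles checked similarly; truth is weakly best in each.)
In every case the truthful bid is at least as good as any alternative, so it is a dominant strategy.

Yes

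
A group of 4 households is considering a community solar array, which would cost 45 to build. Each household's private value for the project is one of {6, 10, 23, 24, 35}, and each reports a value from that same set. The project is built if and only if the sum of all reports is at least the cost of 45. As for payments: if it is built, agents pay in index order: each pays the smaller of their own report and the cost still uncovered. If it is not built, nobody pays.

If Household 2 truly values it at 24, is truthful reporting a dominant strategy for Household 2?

No

Consider the case where Household 1 reports 6, Household 3 reports 6 and Household 4 reports 10.
Truthful report 24: project built, pays 24, utility 24 - 24 = 0.
Report 23 instead: project built, pays 23, utility 24 - 23 = 1.
Since 1 > 0, reporting 23 is strictly better here, so truthful reporting is not dominant.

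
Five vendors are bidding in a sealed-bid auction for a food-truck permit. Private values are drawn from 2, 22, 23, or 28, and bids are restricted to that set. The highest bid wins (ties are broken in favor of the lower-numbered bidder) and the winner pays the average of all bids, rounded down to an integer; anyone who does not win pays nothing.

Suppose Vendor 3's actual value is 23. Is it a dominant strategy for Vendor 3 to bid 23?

No

Consider the case where Vendor 1 bids 2, Vendor 2 bids 2, Vendor 4 bids 2 and Vendor 5 bids 28.
Truthful bid 23: loses, pays 0, utility 0.
Bid 28 instead: wins, pays 12, utility 23 - 12 = 11.
Since 11 > 0, bidding 28 is strictly better here, so truthful bidding is not dominant.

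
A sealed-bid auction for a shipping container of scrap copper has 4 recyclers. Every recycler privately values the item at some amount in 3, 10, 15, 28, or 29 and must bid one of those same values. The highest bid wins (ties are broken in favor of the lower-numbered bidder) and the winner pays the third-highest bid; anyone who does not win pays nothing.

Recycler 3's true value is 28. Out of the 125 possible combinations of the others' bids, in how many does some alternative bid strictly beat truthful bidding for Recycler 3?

27

Others bid (3, 3, 29): truth gives 0; bid 29 gives 25 > 0. Violating.
Others bid (3, 10, 29): truth gives 0; bid 29 gives 18 > 0. Violating.
Others bid (3, 15, 29): truth gives 0; bid 29 gives 13 > 0. Violating.
Others bid (3, 28, 3): truth gives 0; bid 29 gives 25 > 0. Violating.
Others bid (3, 3, 3): truth gives 25; no alternative beats it.
Others bid (3, 3, 10): truth gives 25; no alternative beats it.
(Checking all 125 profiles: 27 have a profitable deviation, 98 do not.)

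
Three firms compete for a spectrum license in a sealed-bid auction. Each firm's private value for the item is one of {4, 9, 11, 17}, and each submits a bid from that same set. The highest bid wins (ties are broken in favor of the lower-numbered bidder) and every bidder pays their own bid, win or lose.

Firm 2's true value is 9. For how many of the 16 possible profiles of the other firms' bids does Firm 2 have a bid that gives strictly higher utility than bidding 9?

Others bid (4, 11): truth gives -9; bid 11 gives -2 > -9. Violating.
Others bid (4, 17): truth gives -9; bid 4 gives -4 > -9. Violating.
Others bid (9, 4): truth gives -9; bid 11 gives -2 > -9. Violating.
Others bid (9, 9): truth gives -9; bid 11 gives -2 > -9. Violating.
Others bid (4, 4): truth gives 0; no alternative beats it.
Others bid (4, 9): truth gives 0; no alternative beats it.
(Checking all 16 profiles: 14 have a profitable deviation, 2 do not.)

14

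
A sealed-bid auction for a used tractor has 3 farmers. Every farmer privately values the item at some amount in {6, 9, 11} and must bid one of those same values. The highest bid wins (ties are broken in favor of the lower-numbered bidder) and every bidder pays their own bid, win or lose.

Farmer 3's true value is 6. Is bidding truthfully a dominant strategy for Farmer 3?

No

Consider the case where Farmer 1 bids 6 and Farmer 2 bids 6.
Truthful bid 6: loses but pays 6, utility -6.
Bid 9 instead: wins, pays 9, utility 6 - 9 = -3.
Since -3 > -6, bidding 9 is strictly better here, so truthful bidding is not dominant.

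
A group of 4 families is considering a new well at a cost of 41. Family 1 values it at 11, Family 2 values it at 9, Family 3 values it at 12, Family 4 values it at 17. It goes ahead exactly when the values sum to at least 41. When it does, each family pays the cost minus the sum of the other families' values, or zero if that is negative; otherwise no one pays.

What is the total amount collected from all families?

17

Total value 49 ≥ cost 41, so it is built.
Family 1: others sum to 38; max(0, 41 - 38) = 3.
Family 2: others sum to 40; max(0, 41 - 40) = 1.
Family 3: others sum to 37; max(0, 41 - 37) = 4.
Family 4: others sum to 32; max(0, 41 - 32) = 9.
Total collected = 3 + 1 + 4 + 9 = 17.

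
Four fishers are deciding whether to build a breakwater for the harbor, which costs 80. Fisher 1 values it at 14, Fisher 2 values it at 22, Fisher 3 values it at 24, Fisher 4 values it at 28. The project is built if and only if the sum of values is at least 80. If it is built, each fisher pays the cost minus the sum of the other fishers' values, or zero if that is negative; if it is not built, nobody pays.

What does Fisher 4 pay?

Total value 88 ≥ cost 80, so the project is built.
The other fishers' values sum to 60.
Cost minus that sum is 80 - 60 = 20.

20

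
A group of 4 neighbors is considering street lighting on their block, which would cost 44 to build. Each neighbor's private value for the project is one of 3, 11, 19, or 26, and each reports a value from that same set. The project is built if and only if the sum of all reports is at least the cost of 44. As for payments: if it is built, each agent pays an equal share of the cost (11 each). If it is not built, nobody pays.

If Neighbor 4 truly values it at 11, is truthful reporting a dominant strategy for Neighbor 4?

Check each profile of the others' reports and compare truth against every alternative report.
Others report (3, 3, 3): truth gives 0, best alternative gives 0.
Others report (3, 3, 11): truth gives 0, best alternative gives 0.
Others report (3, 3, 19): truth gives 0, best alternative gives 0.
Others report (3, 3, 26): truth gives 0, best alternative gives 0.
Others report (3, 11, 3): truth gives 0, best alternative gives 0.
Others report (3, 11, 11): truth gives 0, best alternative gives 0.
(Remaining 58 profiles checked similarly; truth is weakly best in each.)
In every case the truthful report is at least as good as any alternative, so it is a dominant strategy.

Yes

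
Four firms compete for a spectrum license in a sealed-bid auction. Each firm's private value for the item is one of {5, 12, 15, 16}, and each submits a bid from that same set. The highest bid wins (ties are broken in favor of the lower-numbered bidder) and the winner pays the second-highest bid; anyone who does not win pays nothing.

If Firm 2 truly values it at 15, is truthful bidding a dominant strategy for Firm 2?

Check each profile of the others' bids and compare truth against every alternative bid.
Others bid (5, 5, 5): truth gives 10, best alternative gives 10.
Others bid (5, 5, 12): truth gives 3, best alternative gives 3.
Others bid (5, 12, 5): truth gives 3, best alternative gives 3.
Others bid (5, 12, 12): truth gives 3, best alternative gives 3.
Others bid (12, 5, 5): truth gives 3, best alternative gives 3.
Others bid (12, 5, 12): truth gives 3, best alternative gives 3.
(Remaining 58 profiles checked similarly; truth is weakly best in each.)
In every case the truthful bid is at least as good as any alternative, so it is a dominant strategy.

Yes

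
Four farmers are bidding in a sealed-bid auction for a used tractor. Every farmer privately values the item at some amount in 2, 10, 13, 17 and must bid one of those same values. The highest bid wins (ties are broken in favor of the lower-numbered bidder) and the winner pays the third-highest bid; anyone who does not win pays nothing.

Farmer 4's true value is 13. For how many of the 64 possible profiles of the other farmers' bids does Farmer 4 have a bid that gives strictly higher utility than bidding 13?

12

Others bid (2, 2, 13): truth gives 0; bid 17 gives 11 > 0. Violating.
Others bid (2, 10, 13): truth gives 0; bid 17 gives 3 > 0. Violating.
Others bid (2, 13, 2): truth gives 0; bid 17 gives 11 > 0. Violating.
Others bid (2, 13, 10): truth gives 0; bid 17 gives 3 > 0. Violating.
Others bid (2, 2, 2): truth gives 11; no alternative beats it.
Others bid (2, 2, 10): truth gives 11; no alternative beats it.
(Checking all 64 profiles: 12 have a profitable deviation, 52 do not.)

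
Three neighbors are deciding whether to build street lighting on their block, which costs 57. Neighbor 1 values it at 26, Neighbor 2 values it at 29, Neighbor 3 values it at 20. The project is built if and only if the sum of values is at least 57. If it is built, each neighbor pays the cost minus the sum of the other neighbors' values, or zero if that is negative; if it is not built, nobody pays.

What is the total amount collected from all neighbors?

Total value 75 ≥ cost 57, so it is built.
Neighbor 1: others sum to 49; max(0, 57 - 49) = 8.
Neighbor 2: others sum to 46; max(0, 57 - 46) = 11.
Neighbor 3: others sum to 55; max(0, 57 - 55) = 2.
Total collected = 8 + 11 + 2 = 21.

21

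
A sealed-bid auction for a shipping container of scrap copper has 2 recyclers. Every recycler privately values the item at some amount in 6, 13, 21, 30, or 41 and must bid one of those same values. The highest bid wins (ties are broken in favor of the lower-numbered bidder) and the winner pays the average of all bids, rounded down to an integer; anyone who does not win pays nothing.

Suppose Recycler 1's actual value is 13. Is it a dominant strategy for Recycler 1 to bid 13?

Consider the case where Recycler 2 bids 6.
Truthful bid 13: wins, pays 9, utility 13 - 9 = 4.
Bid 6 instead: wins, pays 6, utility 13 - 6 = 7.
Since 7 > 4, bidding 6 is strictly better here, so truthful bidding is not dominant.

No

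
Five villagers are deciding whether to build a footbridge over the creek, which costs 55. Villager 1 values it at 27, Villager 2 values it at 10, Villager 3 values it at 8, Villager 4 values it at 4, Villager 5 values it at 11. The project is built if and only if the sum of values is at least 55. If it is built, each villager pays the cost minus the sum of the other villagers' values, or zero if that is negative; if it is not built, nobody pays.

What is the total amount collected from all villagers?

36

Total value 60 ≥ cost 55, so it is built.
Villager 1: others sum to 33; max(0, 55 - 33) = 22.
Villager 2: others sum to 50; max(0, 55 - 50) = 5.
Villager 3: others sum to 52; max(0, 55 - 52) = 3.
Villager 4: others sum to 56; max(0, 55 - 56) = 0.
Villager 5: others sum to 49; max(0, 55 - 49) = 6.
Total collected = 22 + 5 + 3 + 0 + 6 = 36.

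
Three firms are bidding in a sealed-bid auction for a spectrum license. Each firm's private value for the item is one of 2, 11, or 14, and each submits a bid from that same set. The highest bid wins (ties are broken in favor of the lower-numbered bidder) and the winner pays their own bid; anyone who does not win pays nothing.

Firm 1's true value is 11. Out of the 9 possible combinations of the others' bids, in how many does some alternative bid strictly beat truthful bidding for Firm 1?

1

Others bid (2, 2): truth gives 0; bid 2 gives 9 > 0. Violating.
Others bid (2, 11): truth gives 0; no alternative beats it.
Others bid (2, 14): truth gives 0; no alternative beats it.
(Checking all 9 profiles: 1 has a profitable deviation, 8 do not.)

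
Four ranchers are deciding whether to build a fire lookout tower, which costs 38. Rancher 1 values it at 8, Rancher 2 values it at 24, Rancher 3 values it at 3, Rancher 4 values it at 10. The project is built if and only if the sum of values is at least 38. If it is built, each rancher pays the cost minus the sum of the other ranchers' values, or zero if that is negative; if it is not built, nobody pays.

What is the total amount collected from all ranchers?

21

Total value 45 ≥ cost 38, so it is built.
Rancher 1: others sum to 37; max(0, 38 - 37) = 1.
Rancher 2: others sum to 21; max(0, 38 - 21) = 17.
Rancher 3: others sum to 42; max(0, 38 - 42) = 0.
Rancher 4: others sum to 35; max(0, 38 - 35) = 3.
Total collected = 1 + 17 + 0 + 3 = 21.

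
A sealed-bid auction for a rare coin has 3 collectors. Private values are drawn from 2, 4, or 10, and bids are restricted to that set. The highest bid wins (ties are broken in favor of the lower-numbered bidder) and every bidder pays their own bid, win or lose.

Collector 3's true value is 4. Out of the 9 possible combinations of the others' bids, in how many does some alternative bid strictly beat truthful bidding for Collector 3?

8

Others bid (2, 4): truth gives -4; bid 2 gives -2 > -4. Violating.
Others bid (2, 10): truth gives -4; bid 2 gives -2 > -4. Violating.
Others bid (4, 2): truth gives -4; bid 2 gives -2 > -4. Violating.
Others bid (4, 4): truth gives -4; bid 2 gives -2 > -4. Violating.
Others bid (2, 2): truth gives 0; no alternative beats it.
(Checking all 9 profiles: 8 have a profitable deviation, 1 does not.)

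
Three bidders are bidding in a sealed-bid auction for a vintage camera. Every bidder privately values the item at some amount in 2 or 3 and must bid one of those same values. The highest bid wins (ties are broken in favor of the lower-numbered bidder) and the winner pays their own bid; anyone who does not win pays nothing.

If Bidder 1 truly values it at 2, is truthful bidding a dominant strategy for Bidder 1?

Check each profile of the others' bids and compare truth against every alternative bid.
Others bid (2, 2): truth gives 0, best alternative gives -1.
Others bid (2, 3): truth gives 0, best alternative gives -1.
Others bid (3, 2): truth gives 0, best alternative gives -1.
Others bid (3, 3): truth gives 0, best alternative gives -1.
In every case the truthful bid is at least as good as any alternative, so it is a dominant strategy.

Yes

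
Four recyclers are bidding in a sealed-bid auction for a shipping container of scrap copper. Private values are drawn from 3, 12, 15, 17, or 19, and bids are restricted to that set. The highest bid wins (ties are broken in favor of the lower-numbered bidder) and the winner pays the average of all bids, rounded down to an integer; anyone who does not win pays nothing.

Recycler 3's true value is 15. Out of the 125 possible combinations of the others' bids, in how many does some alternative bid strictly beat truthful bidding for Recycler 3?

Others bid (3, 3, 3): truth gives 9; bid 12 gives 10 > 9. Violating.
Others bid (3, 3, 12): truth gives 7; bid 12 gives 8 > 7. Violating.
Others bid (3, 3, 17): truth gives 0; bid 17 gives 5 > 0. Violating.
Others bid (3, 3, 19): truth gives 0; bid 19 gives 4 > 0. Violating.
Others bid (3, 3, 15): truth gives 6; no alternative beats it.
Others bid (3, 12, 3): truth gives 7; no alternative beats it.
(Checking all 125 profiles: 42 have a profitable deviation, 83 do not.)

42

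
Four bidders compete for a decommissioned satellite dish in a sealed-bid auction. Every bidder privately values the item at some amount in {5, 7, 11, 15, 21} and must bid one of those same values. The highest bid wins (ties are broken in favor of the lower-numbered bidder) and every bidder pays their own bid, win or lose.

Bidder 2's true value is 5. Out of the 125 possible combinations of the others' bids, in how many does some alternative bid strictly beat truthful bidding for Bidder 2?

Others bid (5, 5, 5): truth gives -5; bid 7 gives -2 > -5. Violating.
Others bid (5, 5, 7): truth gives -5; bid 7 gives -2 > -5. Violating.
Others bid (5, 7, 5): truth gives -5; bid 7 gives -2 > -5. Violating.
Others bid (5, 7, 7): truth gives -5; bid 7 gives -2 > -5. Violating.
Others bid (5, 5, 11): truth gives -5; no alternative beats it.
Others bid (5, 5, 15): truth gives -5; no alternative beats it.
(Checking all 125 profiles: 4 have a profitable deviation, 121 do not.)

4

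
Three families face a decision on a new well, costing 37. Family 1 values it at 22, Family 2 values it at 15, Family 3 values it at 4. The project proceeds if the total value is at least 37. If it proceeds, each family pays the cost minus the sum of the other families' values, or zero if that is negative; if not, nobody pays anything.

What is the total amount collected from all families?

29

Total value 41 ≥ cost 37, so it is built.
Family 1: others sum to 19; max(0, 37 - 19) = 18.
Family 2: others sum to 26; max(0, 37 - 26) = 11.
Family 3: others sum to 37; max(0, 37 - 37) = 0.
Total collected = 18 + 11 + 0 = 29.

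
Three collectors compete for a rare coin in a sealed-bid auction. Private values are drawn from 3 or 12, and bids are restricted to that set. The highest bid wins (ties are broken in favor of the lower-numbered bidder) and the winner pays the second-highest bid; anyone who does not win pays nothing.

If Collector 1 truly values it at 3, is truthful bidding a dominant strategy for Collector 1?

Yes

Check each profile of the others' bids and compare truth against every alternative bid.
Others bid (3, 12): truth gives 0, best alternative gives -9.
Others bid (12, 3): truth gives 0, best alternative gives -9.
Others bid (12, 12): truth gives 0, best alternative gives -9.
Others bid (3, 3): truth gives 0, best alternative gives 0.
In every case the truthful bid is at least as good as any alternative, so it is a dominant strategy.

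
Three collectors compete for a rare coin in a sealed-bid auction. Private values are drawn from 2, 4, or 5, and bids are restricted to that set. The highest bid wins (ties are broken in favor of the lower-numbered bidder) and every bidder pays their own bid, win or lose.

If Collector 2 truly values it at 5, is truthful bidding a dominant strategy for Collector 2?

No

Consider the case where Collector 1 bids 2 and Collector 3 bids 2.
Truthful bid 5: wins, pays 5, utility 5 - 5 = 0.
Bid 4 instead: wins, pays 4, utility 5 - 4 = 1.
Since 1 > 0, bidding 4 is strictly better here, so truthful bidding is not dominant.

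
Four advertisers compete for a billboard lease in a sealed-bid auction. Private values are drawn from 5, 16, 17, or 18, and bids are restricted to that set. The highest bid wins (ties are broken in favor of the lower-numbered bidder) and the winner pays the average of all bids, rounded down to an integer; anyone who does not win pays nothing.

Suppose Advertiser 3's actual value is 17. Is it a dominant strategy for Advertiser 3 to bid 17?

No

Consider the case where Advertiser 1 bids 5, Advertiser 2 bids 5 and Advertiser 4 bids 5.
Truthful bid 17: wins, pays 8, utility 17 - 8 = 9.
Bid 16 instead: wins, pays 7, utility 17 - 7 = 10.
Since 10 > 9, bidding 16 is strictly better here, so truthful bidding is not dominant.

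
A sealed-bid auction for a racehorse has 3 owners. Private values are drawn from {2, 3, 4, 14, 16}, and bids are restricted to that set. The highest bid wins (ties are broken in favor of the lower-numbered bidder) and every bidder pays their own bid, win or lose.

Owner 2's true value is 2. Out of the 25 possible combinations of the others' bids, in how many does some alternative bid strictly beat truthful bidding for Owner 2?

2

Others bid (2, 2): truth gives -2; bid 3 gives -1 > -2. Violating.
Others bid (2, 3): truth gives -2; bid 3 gives -1 > -2. Violating.
Others bid (2, 4): truth gives -2; no alternative beats it.
Others bid (2, 14): truth gives -2; no alternative beats it.
(Checking all 25 profiles: 2 have a profitable deviation, 23 do not.)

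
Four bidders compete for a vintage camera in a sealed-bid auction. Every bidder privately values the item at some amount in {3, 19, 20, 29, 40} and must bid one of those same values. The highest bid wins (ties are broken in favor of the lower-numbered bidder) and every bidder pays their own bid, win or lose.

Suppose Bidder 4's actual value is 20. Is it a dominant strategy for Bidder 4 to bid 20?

No

Consider the case where Bidder 1 bids 3, Bidder 2 bids 3 and Bidder 3 bids 3.
Truthful bid 20: wins, pays 20, utility 20 - 20 = 0.
Bid 19 instead: wins, pays 19, utility 20 - 19 = 1.
Since 1 > 0, bidding 19 is strictly better here, so truthful bidding is not dominant.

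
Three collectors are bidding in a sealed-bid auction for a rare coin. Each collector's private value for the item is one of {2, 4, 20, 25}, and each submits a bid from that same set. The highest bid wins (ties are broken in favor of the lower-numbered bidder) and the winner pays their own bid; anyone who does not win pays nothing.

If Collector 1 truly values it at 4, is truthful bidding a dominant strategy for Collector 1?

Consider the case where Collector 2 bids 2 and Collector 3 bids 2.
Truthful bid 4: wins, pays 4, utility 4 - 4 = 0.
Bid 2 instead: wins, pays 2, utility 4 - 2 = 2.
Since 2 > 0, bidding 2 is strictly better here, so truthful bidding is not dominant.

No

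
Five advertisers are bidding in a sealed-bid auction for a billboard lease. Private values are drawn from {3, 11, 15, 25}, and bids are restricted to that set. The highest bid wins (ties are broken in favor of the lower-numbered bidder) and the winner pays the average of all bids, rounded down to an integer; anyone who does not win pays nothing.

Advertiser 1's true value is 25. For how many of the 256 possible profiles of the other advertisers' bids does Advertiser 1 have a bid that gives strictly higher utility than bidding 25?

Others bid (3, 3, 3, 3): truth gives 18; bid 3 gives 22 > 18. Violating.
Others bid (3, 3, 3, 11): truth gives 16; bid 11 gives 19 > 16. Violating.
Others bid (3, 3, 3, 15): truth gives 16; bid 15 gives 18 > 16. Violating.
Others bid (3, 3, 11, 3): truth gives 16; bid 11 gives 19 > 16. Violating.
Others bid (3, 3, 3, 25): truth gives 14; no alternative beats it.
Others bid (3, 3, 11, 25): truth gives 12; no alternative beats it.
(Checking all 256 profiles: 81 have a profitable deviation, 175 do not.)

81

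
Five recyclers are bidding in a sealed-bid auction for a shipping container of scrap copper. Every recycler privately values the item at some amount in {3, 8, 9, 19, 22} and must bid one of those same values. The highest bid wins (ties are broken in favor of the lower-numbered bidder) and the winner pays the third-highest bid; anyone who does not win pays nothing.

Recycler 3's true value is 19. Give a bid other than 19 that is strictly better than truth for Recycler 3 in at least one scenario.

22

Suppose Recycler 1 bids 3, Recycler 2 bids 3, Recycler 4 bids 3 and Recycler 5 bids 22.
Bid 19: loses, pays 0, utility 0.
Bid 22: wins, pays 3, utility 19 - 3 = 16.
So bidding 22 beats truth here (16 > 0).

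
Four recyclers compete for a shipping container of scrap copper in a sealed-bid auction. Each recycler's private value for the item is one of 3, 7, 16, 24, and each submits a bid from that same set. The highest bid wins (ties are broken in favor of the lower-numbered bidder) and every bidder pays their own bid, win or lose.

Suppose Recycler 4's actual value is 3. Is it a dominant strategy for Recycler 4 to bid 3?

Check each profile of the others' bids and compare truth against every alternative bid.
Others bid (3, 3, 7): truth gives -3, best alternative gives -7.
Others bid (3, 3, 16): truth gives -3, best alternative gives -7.
Others bid (3, 3, 24): truth gives -3, best alternative gives -7.
Others bid (3, 7, 3): truth gives -3, best alternative gives -7.
Others bid (3, 7, 7): truth gives -3, best alternative gives -7.
Others bid (3, 7, 16): truth gives -3, best alternative gives -7.
(Remaining 58 profiles checked similarly; truth is weakly best in each.)
In every case the truthful bid is at least as good as any alternative, so it is a dominant strategy.

Yes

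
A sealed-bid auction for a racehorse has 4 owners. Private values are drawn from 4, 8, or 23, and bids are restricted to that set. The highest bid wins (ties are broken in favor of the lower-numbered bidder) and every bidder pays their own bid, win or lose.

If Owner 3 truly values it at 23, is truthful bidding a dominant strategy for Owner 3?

Consider the case where Owner 1 bids 4, Owner 2 bids 4 and Owner 4 bids 4.
Truthful bid 23: wins, pays 23, utility 23 - 23 = 0.
Bid 8 instead: wins, pays 8, utility 23 - 8 = 15.
Since 15 > 0, bidding 8 is strictly better here, so truthful bidding is not dominant.

No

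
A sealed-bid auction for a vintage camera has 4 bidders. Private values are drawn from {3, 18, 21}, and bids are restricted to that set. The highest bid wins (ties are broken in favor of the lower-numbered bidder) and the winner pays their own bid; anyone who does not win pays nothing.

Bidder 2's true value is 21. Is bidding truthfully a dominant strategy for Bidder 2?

Consider the case where Bidder 1 bids 3, Bidder 3 bids 3 and Bidder 4 bids 3.
Truthful bid 21: wins, pays 21, utility 21 - 21 = 0.
Bid 18 instead: wins, pays 18, utility 21 - 18 = 3.
Since 3 > 0, bidding 18 is strictly better here, so truthful bidding is not dominant.

No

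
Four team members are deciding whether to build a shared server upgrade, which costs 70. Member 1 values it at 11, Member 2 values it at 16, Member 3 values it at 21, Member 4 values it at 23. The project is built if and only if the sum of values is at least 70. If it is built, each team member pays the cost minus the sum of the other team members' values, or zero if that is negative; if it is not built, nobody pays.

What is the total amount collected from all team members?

Total value 71 ≥ cost 70, so it is built.
Member 1: others sum to 60; max(0, 70 - 60) = 10.
Member 2: others sum to 55; max(0, 70 - 55) = 15.
Member 3: others sum to 50; max(0, 70 - 50) = 20.
Member 4: others sum to 48; max(0, 70 - 48) = 22.
Total collected = 10 + 15 + 20 + 22 = 67.

67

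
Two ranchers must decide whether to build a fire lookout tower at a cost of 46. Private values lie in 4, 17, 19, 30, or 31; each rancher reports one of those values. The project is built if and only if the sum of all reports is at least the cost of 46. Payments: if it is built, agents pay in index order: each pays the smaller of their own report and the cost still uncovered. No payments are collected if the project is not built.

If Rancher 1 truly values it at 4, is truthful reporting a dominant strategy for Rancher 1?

Check each profile of the others' reports and compare truth against every alternative report.
Others report (30): truth gives 0, best alternative gives -13.
Others report (31): truth gives 0, best alternative gives -13.
Others report (4): truth gives 0, best alternative gives 0.
Others report (17): truth gives 0, best alternative gives 0.
Others report (19): truth gives 0, best alternative gives 0.
In every case the truthful report is at least as good as any alternative, so it is a dominant strategy.

Yes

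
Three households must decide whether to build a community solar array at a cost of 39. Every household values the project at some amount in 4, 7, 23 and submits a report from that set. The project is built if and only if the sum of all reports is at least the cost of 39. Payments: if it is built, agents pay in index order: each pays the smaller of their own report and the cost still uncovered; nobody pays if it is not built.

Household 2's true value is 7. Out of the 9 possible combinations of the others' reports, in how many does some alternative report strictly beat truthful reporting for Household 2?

Others report (23, 23): truth gives 0; report 4 gives 3 > 0. Violating.
Others report (4, 4): truth gives 0; no alternative beats it.
Others report (4, 7): truth gives 0; no alternative beats it.
(Checking all 9 profiles: 1 has a profitable deviation, 8 do not.)

1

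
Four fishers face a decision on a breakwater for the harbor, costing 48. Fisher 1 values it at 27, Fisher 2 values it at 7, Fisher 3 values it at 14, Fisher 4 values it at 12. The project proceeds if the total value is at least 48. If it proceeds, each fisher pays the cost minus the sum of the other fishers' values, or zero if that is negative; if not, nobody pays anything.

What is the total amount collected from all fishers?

Total value 60 ≥ cost 48, so it is built.
Fisher 1: others sum to 33; max(0, 48 - 33) = 15.
Fisher 2: others sum to 53; max(0, 48 - 53) = 0.
Fisher 3: others sum to 46; max(0, 48 - 46) = 2.
Fisher 4: others sum to 48; max(0, 48 - 48) = 0.
Total collected = 15 + 0 + 2 + 0 = 17.

17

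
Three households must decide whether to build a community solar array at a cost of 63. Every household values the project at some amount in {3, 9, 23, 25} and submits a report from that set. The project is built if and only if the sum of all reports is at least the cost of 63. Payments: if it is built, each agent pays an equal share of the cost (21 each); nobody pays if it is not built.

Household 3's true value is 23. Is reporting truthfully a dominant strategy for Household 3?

Yes

Check each profile of the others' reports and compare truth against every alternative report.
Others report (23, 23): truth gives 2, best alternative gives 2.
Others report (23, 25): truth gives 2, best alternative gives 2.
Others report (25, 23): truth gives 2, best alternative gives 2.
Others report (25, 25): truth gives 2, best alternative gives 2.
Others report (3, 3): truth gives 0, best alternative gives 0.
Others report (3, 9): truth gives 0, best alternative gives 0.
(Remaining 10 profiles checked similarly; truth is weakly best in each.)
In every case the truthful report is at least as good as any alternative, so it is a dominant strategy.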